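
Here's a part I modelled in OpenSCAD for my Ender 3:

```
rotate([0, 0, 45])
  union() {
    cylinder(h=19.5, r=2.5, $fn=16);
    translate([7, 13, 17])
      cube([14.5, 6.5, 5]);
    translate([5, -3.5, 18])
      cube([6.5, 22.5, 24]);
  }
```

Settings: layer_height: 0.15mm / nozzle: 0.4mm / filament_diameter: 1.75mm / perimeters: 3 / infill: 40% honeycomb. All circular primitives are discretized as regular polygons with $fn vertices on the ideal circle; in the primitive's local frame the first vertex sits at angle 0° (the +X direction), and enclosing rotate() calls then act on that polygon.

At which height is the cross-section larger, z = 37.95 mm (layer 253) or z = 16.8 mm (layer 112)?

Layer 253 (z = 37.95): the cylinder is not intersected at this z (z outside [0, 19.5]); the cube at (7, 13) does not reach this height (z outside [17, 22]); the 6.5×22.5 cube at (5, -3.5) contributes its full rectangle (area 146.25 mm²); Merging all regions: only the 6.5×22.5 cube at (5, -3.5) is present, so the union is just that shape — area = 146.25 mm²; (rotated 45° about Z; rotation is an isometry so areas/perimeters/island counts are preserved). So its area = 146.25 mm². Layer 112 (z = 16.8): the r=2.5 cylinder gives a regular 16-gon of circumradius 2.5 (constant along its height) (area = (16/2)·2.500²·sin(360°/16) = 19.13 mm²); the cube at (7, 13) is not intersected at this z (z outside [17, 22]); the cube at (5, -3.5) is absent (z outside [18, 42]); Merging all regions: only the r=2.5 cylinder is present, so the union is just that shape — area = 19.13 mm²; (whole slice rotated 45° about Z — lengths, areas and connectivity unchanged). So its area = 19.13 mm². Layer 253 is larger (146.25 vs 19.13 mm²).

layer 253 (z = 37.95 mm)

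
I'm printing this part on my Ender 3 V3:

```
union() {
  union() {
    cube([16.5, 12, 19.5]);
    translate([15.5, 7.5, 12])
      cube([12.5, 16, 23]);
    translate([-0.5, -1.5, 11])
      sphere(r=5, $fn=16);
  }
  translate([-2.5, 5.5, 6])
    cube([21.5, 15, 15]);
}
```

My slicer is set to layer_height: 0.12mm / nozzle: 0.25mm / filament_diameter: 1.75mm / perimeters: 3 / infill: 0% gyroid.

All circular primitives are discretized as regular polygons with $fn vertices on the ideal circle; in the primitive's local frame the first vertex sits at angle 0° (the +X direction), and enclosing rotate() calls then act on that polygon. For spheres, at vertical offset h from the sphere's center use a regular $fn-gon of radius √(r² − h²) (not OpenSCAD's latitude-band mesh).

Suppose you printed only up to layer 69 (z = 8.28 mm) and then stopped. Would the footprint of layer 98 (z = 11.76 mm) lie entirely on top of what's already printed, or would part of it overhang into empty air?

part overhangs

Compare the two slices. At z = 8.28: the cube (footprint 16.5×12) is included at this height (area 198.00 mm²); the cube at (15.5, 7.5) is absent (z outside [12, 35]); the r=5 sphere at (-0.5, -1.5) contributes a regular 16-gon of circumradius √(5²−2.72²) = 4.195 (area = (16/2)·4.195²·sin(360°/16) = 53.89 mm²); Merging all regions: the regions partially overlap — summed areas 251.89 mm² minus the doubly-counted overlap 6.08 mm² gives 245.81 mm² — area = 245.81 mm²; the 21.5×15 cube at (-2.5, 5.5) contributes its full rectangle (area 322.50 mm²); Taking the union: the regions partially overlap — summed areas 568.31 mm² minus the doubly-counted overlap 107.25 mm² gives 461.06 mm² — area = 461.06 mm². At z = 11.76: the cube (footprint 16.5×12) is included at this height (area 198.00 mm²); the cube at (15.5, 7.5) does not reach this height (z outside [12, 35]); the r=5 sphere at (-0.5, -1.5) slices to a regular 16-gon of circumradius 4.942 (√(r²−h²) with h=0.76 from center) (area = (16/2)·4.942²·sin(360°/16) = 74.77 mm²); Combining (union): the regions partially overlap — summed areas 272.77 mm² minus the doubly-counted overlap 9.81 mm² gives 262.96 mm² — area = 262.96 mm²; the cube at (-2.5, 5.5) is present — its section is the full 21.5×15 rectangle (area 322.50 mm²); Combining (union): the regions partially overlap — summed areas 585.46 mm² minus the doubly-counted overlap 107.25 mm² gives 478.21 mm² — area = 478.21 mm². Checking containment: at z = 11.76 the cross-section extends beyond the z = 8.28 cross-section by about 17.15 mm².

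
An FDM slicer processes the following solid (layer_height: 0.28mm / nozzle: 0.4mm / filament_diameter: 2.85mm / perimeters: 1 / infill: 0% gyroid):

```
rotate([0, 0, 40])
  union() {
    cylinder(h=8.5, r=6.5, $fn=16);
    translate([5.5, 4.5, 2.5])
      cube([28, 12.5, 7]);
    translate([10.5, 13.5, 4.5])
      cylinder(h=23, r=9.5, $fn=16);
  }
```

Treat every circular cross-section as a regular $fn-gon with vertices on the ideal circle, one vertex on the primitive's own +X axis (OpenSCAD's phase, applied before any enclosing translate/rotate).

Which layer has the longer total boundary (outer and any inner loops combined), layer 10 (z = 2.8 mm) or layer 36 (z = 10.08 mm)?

Layer 10 (z = 2.8): the r=6.5 cylinder contributes a regular 16-gon of circumradius 6.5 (perimeter = 2·16·6.500·sin(180°/16) = 40.58 mm); the cube at (5.5, 4.5) is present — its section is the full 28×12.5 rectangle (perimeter 81.00 mm); the cylinder at (10.5, 13.5) does not reach this height (z outside [4.5, 27.5]); Combining (union): the 2 present regions are separate (no shared area or edge), so areas and boundary lengths simply add and each stays a separate island — boundary = 121.58 mm; (rotated 40° about Z; rotation is an isometry so areas/perimeters/island counts are preserved). So its perimeter = 121.58 mm. Layer 36 (z = 10.08): the cylinder is not intersected at this z (z outside [0, 8.5]); the cube at (5.5, 4.5) does not reach this height (z outside [2.5, 9.5]); the cylinder at (10.5, 13.5): section is a regular 16-gon, circumradius r=9.5 (perimeter = 2·16·9.500·sin(180°/16) = 59.31 mm); Taking the union: only the r=9.5 cylinder at (10.5, 13.5) is present, so the union is just that shape — boundary = 59.31 mm; (whole slice rotated 40° about Z — lengths, areas and connectivity unchanged). So its perimeter = 59.31 mm. Layer 10 is larger (121.58 vs 59.31 mm).

layer 10 (z = 2.8 mm)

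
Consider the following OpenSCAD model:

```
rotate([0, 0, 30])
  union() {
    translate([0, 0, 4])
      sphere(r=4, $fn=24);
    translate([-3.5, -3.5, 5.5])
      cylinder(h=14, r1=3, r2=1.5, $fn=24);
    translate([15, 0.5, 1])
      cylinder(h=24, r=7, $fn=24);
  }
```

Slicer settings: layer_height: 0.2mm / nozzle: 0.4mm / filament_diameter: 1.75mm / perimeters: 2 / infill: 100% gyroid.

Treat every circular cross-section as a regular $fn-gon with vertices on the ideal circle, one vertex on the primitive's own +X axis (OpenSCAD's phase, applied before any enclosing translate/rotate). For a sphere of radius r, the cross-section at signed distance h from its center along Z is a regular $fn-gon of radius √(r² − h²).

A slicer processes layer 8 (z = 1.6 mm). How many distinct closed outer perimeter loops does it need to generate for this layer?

At z = 1.6 mm: the r=4 sphere slices to a regular 24-gon of circumradius 3.200 (√(r²−h²) with h=2.4 from center); the cone at (-3.5, -3.5) is not intersected at this z (z outside [5.5, 19.5]); the cylinder at (15, 0.5): section is a regular 24-gon, circumradius r=7; Combining (union): the 2 present regions are separate (no shared area or edge), so areas and boundary lengths simply add and each stays a separate island — 2 connected regions; (whole slice rotated 30° about Z — lengths, areas and connectivity unchanged). The result has 2 disconnected regions.

2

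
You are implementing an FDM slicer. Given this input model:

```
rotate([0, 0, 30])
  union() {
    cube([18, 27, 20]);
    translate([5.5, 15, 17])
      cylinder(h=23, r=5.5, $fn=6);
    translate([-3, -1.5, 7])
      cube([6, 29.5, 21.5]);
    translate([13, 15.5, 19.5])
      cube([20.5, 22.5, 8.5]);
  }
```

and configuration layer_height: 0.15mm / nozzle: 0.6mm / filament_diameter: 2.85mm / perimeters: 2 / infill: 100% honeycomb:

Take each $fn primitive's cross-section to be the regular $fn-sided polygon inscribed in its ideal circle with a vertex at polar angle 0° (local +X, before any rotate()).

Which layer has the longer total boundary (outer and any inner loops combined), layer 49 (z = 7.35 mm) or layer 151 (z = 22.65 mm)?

Layer 49 (z = 7.35): the 18×27 cube contributes its full rectangle (perimeter 90.00 mm); the cylinder at (5.5, 15) is not intersected at this z (z outside [17, 40]); the cube at (-3, -1.5) (footprint 6×29.5) is included at this height (perimeter 71.00 mm); the cube at (13, 15.5) is absent (z outside [19.5, 28]); Taking the union: the regions partially overlap (shared area 81.00 mm²), so the edge portions inside another operand are dropped and the merged outline is re-measured after clipping — boundary = 101.00 mm; (rotated 30° about Z; rotation is an isometry so areas/perimeters/island counts are preserved). So its perimeter = 101.00 mm. Layer 151 (z = 22.65): the cube does not reach this height (z outside [0, 20]); the cylinder at (5.5, 15): section is a regular 6-gon, circumradius r=5.5 (perimeter = 2·6·5.500·sin(180°/6) = 33.00 mm); the cube at (-3, -1.5) is present — its section is the full 6×29.5 rectangle (perimeter 71.00 mm); the 20.5×22.5 cube at (13, 15.5) contributes its full rectangle (perimeter 86.00 mm); Merging all regions: the regions partially overlap (shared area 15.48 mm²), so the edge portions inside another operand are dropped and the merged outline is re-measured after clipping — boundary = 168.97 mm; (rotated 30° about Z; rotation is an isometry so areas/perimeters/island counts are preserved). So its perimeter = 168.97 mm. Layer 151 is larger (168.97 vs 101.00 mm).

layer 151 (z = 22.65 mm)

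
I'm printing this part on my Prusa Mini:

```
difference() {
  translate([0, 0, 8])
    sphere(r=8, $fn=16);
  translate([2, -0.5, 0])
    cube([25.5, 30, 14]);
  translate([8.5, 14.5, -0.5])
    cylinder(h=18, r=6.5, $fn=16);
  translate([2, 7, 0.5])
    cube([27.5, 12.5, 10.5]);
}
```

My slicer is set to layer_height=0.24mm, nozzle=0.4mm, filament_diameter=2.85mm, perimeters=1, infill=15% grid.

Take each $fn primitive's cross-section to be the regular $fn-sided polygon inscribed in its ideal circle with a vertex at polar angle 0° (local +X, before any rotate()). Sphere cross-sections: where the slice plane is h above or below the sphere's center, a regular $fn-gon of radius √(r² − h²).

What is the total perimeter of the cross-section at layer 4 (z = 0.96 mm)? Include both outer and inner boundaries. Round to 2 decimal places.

At z = 0.96 mm: the r=8 sphere contributes a regular 16-gon of circumradius √(8²−7.04²) = 3.800 (perimeter = 2·16·3.800·sin(180°/16) = 23.72 mm); the 25.5×30 cube at (2, -0.5) contributes its full rectangle (perimeter 111.00 mm); the r=6.5 cylinder at (8.5, 14.5) gives a regular 16-gon of circumradius 6.5 (constant along its height) (perimeter = 2·16·6.500·sin(180°/16) = 40.58 mm); the cube at (2, 7) (footprint 27.5×12.5) is included at this height (perimeter 80.00 mm); After the difference (first − rest): starting from the r=8 sphere, the 25.5×30 cube at (2, -0.5) partially overlaps it — only the 4.79 mm² overlap (of its 765.00 mm²) is removed, clipping the outline; the r=6.5 cylinder at (8.5, 14.5) misses the remaining region (no effect); the 27.5×12.5 cube at (2, 7) misses the remaining region (no effect) — boundary = 24.77 mm. Overall, the cross-section is a single solid region. Total boundary length (outer) = 24.77 mm.

24.77 mm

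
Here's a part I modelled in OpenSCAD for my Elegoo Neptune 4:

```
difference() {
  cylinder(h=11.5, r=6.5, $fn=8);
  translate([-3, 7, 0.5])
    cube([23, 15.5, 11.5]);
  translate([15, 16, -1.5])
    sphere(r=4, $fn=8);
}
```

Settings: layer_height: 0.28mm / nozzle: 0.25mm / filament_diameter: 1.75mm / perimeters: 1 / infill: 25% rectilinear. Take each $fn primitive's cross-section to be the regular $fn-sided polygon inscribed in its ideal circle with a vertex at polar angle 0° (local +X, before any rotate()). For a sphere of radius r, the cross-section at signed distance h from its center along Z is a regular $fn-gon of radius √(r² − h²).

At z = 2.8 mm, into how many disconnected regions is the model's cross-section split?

At z = 2.8 mm: the r=6.5 cylinder gives a regular 8-gon of circumradius 6.5 (constant along its height); the cube at (-3, 7) is present — its section is the full 23×15.5 rectangle; the sphere at (15, 16) does not reach this height (|z−center|=4.300 > r=4); Subtracting the remaining from the first: starting from the r=6.5 cylinder, the 23×15.5 cube at (-3, 7) misses the remaining region (no effect) — 1 connected region. The result has 1 disconnected region.

1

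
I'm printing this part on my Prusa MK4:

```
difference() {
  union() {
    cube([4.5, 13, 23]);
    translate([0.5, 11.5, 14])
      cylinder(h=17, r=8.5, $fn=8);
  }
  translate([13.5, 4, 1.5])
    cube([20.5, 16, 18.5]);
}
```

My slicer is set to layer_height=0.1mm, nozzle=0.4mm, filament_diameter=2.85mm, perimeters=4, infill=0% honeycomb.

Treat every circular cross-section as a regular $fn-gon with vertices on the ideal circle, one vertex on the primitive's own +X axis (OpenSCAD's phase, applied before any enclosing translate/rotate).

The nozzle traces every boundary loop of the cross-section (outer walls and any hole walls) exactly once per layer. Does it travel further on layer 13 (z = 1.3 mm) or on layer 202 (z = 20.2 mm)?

layer 202 (z = 20.2 mm)

Layer 13 (z = 1.3): the cube is present — its section is the full 4.5×13 rectangle (perimeter 35.00 mm); the cylinder at (0.5, 11.5) is not intersected at this z (z outside [14, 31]); Taking the union: only the 4.5×13 cube is present, so the union is just that shape — boundary = 35.00 mm; the cube at (13.5, 4) does not reach this height (z outside [1.5, 20]); After the difference (first − rest): none of the subtracted shapes is present at this height, so that combined region is unchanged — boundary = 35.00 mm. So its perimeter = 35.00 mm. Layer 202 (z = 20.2): the cube (footprint 4.5×13) is included at this height (perimeter 35.00 mm); the cylinder at (0.5, 11.5): section is a regular 8-gon, circumradius r=8.5 (perimeter = 2·8·8.500·sin(180°/8) = 52.04 mm); Merging all regions: the regions partially overlap (shared area 41.63 mm²), so the edge portions inside another operand are dropped and the merged outline is re-measured after clipping — boundary = 59.54 mm; the cube at (13.5, 4) is absent (z outside [1.5, 20]); Subtracting the remaining from the first: none of the subtracted shapes is present at this height, so the result so far is unchanged — boundary = 59.54 mm. So its perimeter = 59.54 mm. Layer 202 is larger (59.54 vs 35.00 mm).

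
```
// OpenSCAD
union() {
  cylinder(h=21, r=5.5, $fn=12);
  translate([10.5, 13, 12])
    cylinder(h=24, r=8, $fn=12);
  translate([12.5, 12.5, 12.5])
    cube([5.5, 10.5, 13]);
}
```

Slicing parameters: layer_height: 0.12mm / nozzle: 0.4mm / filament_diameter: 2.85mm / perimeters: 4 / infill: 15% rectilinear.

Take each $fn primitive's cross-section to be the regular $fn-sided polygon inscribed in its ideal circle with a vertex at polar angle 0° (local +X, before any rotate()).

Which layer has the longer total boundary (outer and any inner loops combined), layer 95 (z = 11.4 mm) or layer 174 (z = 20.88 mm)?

Layer 95 (z = 11.4): the r=5.5 cylinder contributes a regular 12-gon of circumradius 5.5 (perimeter = 2·12·5.500·sin(180°/12) = 34.16 mm); the cylinder at (10.5, 13) is not intersected at this z (z outside [12, 36]); the cube at (12.5, 12.5) does not reach this height (z outside [12.5, 25.5]); Taking the union: only the r=5.5 cylinder is present, so the union is just that shape — boundary = 34.16 mm. So its perimeter = 34.16 mm. Layer 174 (z = 20.88): the r=5.5 cylinder contributes a regular 12-gon of circumradius 5.5 (perimeter = 2·12·5.500·sin(180°/12) = 34.16 mm); the cylinder at (10.5, 13): section is a regular 12-gon, circumradius r=8 (perimeter = 2·12·8.000·sin(180°/12) = 49.69 mm); the cube at (12.5, 12.5) (footprint 5.5×10.5) is included at this height (perimeter 32.00 mm); Merging all regions: the regions partially overlap (shared area 34.82 mm²), so the edge portions inside another operand are dropped and the merged outline is re-measured after clipping — boundary = 91.61 mm. So its perimeter = 91.61 mm. Layer 174 is larger (91.61 vs 34.16 mm).

layer 174 (z = 20.88 mm)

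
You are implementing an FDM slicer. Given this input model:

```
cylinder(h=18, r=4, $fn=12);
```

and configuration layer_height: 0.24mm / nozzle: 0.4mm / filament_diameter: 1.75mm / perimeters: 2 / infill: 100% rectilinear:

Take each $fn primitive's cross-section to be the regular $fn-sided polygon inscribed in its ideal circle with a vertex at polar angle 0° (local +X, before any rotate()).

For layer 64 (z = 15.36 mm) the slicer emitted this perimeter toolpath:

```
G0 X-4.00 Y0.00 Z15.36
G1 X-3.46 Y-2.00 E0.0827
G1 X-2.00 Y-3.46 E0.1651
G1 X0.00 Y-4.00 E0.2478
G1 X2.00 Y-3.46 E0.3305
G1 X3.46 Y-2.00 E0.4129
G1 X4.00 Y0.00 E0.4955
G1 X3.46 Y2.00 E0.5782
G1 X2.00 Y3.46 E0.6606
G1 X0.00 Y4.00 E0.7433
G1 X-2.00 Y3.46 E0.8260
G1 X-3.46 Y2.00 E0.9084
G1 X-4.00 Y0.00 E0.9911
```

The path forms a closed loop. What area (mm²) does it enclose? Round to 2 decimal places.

47.94 mm²

Apply the shoelace formula to the sequence of (X, Y) vertices; enclosed area = 47.94 mm².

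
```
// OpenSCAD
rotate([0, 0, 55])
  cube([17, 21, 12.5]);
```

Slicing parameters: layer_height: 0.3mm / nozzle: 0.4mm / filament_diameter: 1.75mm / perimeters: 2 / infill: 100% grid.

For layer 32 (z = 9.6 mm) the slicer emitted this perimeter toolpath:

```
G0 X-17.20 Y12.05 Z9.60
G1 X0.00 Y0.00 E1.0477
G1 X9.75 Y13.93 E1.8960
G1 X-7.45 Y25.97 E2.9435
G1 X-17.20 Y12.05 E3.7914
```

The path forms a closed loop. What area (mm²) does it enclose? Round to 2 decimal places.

Apply the shoelace formula to the sequence of (X, Y) vertices; enclosed area = 356.95 mm².

356.95 mm²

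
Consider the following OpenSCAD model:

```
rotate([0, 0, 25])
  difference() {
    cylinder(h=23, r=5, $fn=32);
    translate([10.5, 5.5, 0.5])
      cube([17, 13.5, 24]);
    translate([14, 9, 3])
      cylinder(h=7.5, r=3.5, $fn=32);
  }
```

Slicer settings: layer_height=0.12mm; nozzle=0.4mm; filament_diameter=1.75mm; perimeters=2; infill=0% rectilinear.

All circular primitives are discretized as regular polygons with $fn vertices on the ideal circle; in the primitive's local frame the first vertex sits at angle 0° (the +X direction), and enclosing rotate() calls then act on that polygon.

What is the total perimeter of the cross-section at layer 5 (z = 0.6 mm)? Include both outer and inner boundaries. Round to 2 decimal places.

At z = 0.6 mm: the r=5 cylinder contributes a regular 32-gon of circumradius 5 (perimeter = 2·32·5.000·sin(180°/32) = 31.37 mm); the 17×13.5 cube at (10.5, 5.5) contributes its full rectangle (perimeter 61.00 mm); the cylinder at (14, 9) is not intersected at this z (z outside [3, 10.5]); Taking the first minus the rest: starting from the r=5 cylinder, the 17×13.5 cube at (10.5, 5.5) misses the remaining region (no effect) — boundary = 31.37 mm; (whole slice rotated 25° about Z — lengths, areas and connectivity unchanged). Overall, the cross-section is a single solid region. Total boundary length (outer) = 31.37 mm.

31.37 mm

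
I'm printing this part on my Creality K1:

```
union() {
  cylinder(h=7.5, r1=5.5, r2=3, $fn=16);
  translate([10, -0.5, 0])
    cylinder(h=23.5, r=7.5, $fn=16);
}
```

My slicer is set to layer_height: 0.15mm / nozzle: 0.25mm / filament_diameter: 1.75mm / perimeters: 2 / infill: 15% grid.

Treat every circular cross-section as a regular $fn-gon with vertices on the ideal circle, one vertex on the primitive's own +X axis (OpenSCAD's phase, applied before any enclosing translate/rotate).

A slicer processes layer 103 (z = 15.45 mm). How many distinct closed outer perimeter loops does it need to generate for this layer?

At z = 15.45 mm: the cone does not reach this height (z outside [0, 7.5]); the r=7.5 cylinder at (10, -0.5) contributes a regular 16-gon of circumradius 7.5; Taking the union: only the r=7.5 cylinder at (10, -0.5) is present, so the union is just that shape — 1 connected region. The result has 1 disconnected region.

1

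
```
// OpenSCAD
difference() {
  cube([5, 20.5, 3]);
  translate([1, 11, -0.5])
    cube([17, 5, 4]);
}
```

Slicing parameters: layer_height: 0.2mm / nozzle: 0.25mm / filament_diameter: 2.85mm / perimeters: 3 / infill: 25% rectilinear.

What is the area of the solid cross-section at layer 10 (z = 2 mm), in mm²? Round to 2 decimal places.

82.50 mm²

At z = 2 mm: the cube is present — its section is the full 5×20.5 rectangle (area 102.50 mm²); the 17×5 cube at (1, 11) contributes its full rectangle (area 85.00 mm²); Subtracting the remaining from the first: starting from the 5×20.5 cube (102.50 mm²), the 17×5 cube at (1, 11) partially overlaps it — only the 20.00 mm² overlap (of its 85.00 mm²) is removed, clipping the outline — area = 82.50 mm². Overall, the cross-section is a single solid region. Net area = 82.50 mm².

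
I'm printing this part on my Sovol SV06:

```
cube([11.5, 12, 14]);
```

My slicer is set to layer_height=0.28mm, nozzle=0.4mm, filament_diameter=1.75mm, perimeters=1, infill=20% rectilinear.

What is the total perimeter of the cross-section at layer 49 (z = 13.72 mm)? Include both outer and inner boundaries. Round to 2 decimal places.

At z = 13.72 mm: the 11.5×12 cube contributes its full rectangle (perimeter 47.00 mm). Overall, the cross-section is a single solid region. Total boundary length (outer) = 47.00 mm.

47.00 mm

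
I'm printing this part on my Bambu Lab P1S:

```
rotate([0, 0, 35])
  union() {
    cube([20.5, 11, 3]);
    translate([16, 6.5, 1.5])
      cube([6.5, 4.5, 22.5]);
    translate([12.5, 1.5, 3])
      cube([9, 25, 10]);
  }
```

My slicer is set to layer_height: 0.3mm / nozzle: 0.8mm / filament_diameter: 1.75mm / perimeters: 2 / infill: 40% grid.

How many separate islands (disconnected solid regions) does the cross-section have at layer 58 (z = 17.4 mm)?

1

At z = 17.4 mm: the cube is not intersected at this z (z outside [0, 3]); the cube at (16, 6.5) is present — its section is the full 6.5×4.5 rectangle; the cube at (12.5, 1.5) is not intersected at this z (z outside [3, 13]); Combining (union): only the 6.5×4.5 cube at (16, 6.5) is present, so the union is just that shape — 1 connected region; (rotated 35° about Z; rotation is an isometry so areas/perimeters/island counts are preserved). Overall, the cross-section is a single solid region. Island count = 1.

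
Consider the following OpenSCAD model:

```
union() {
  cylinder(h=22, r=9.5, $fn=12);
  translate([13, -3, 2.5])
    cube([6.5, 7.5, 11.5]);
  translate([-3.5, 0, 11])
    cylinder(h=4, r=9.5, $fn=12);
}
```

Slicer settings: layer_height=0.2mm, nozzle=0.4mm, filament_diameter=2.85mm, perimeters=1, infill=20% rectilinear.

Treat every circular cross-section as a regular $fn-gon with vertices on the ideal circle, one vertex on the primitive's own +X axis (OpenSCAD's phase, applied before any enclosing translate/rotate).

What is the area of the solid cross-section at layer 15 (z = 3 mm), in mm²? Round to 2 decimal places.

319.50 mm²

At z = 3 mm: the cylinder: section is a regular 12-gon, circumradius r=9.5 (area = (12/2)·9.500²·sin(360°/12) = 270.75 mm²); the 6.5×7.5 cube at (13, -3) contributes its full rectangle (area 48.75 mm²); the cylinder at (-3.5, 0) does not reach this height (z outside [11, 15]); Taking the union: the 2 present regions are separate (no shared area or edge), so areas and boundary lengths simply add and each stays a separate island — area = 319.50 mm². Overall, the cross-section has 2 separate islands. Net area = 319.50 mm².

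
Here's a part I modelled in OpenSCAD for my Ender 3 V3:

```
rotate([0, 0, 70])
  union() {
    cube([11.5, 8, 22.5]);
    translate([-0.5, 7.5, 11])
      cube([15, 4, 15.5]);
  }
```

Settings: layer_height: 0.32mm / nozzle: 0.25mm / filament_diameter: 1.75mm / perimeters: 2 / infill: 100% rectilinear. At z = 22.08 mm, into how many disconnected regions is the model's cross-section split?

1

At z = 22.08 mm: the cube is present — its section is the full 11.5×8 rectangle; the cube at (-0.5, 7.5) is present — its section is the full 15×4 rectangle; Merging all regions: the regions partially overlap (shared area 5.75 mm²), so overlapping operands fuse into one piece — 1 connected region; (whole slice rotated 70° about Z — lengths, areas and connectivity unchanged). The result has 1 disconnected region.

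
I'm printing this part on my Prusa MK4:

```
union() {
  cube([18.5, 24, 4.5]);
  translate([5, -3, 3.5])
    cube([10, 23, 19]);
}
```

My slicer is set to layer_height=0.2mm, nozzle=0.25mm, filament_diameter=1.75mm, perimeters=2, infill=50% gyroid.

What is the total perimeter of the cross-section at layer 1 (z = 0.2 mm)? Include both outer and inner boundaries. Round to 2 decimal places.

At z = 0.2 mm: the cube is present — its section is the full 18.5×24 rectangle (perimeter 85.00 mm); the cube at (5, -3) does not reach this height (z outside [3.5, 22.5]); Merging all regions: only the 18.5×24 cube is present, so the union is just that shape — boundary = 85.00 mm. Overall, the cross-section is a single solid region. Total boundary length (outer) = 85.00 mm.

85.00 mm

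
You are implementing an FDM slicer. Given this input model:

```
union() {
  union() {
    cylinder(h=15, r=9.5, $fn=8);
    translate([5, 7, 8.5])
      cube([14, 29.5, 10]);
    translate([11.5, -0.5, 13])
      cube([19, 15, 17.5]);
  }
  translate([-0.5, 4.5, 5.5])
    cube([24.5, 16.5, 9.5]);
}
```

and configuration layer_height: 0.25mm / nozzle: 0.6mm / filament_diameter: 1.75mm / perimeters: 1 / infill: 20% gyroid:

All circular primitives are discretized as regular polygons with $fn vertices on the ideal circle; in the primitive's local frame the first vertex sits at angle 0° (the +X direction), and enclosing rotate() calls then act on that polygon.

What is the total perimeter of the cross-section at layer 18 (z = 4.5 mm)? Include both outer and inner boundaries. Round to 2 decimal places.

58.17 mm

At z = 4.5 mm: the r=9.5 cylinder contributes a regular 8-gon of circumradius 9.5 (perimeter = 2·8·9.500·sin(180°/8) = 58.17 mm); the cube at (5, 7) is not intersected at this z (z outside [8.5, 18.5]); the cube at (11.5, -0.5) does not reach this height (z outside [13, 30.5]); Merging all regions: only the r=9.5 cylinder is present, so the union is just that shape — boundary = 58.17 mm; the cube at (-0.5, 4.5) is absent (z outside [5.5, 15]); Merging all regions: only that combined region is present, so the union is just that shape — boundary = 58.17 mm. Overall, the cross-section is a single solid region. Total boundary length (outer) = 58.17 mm.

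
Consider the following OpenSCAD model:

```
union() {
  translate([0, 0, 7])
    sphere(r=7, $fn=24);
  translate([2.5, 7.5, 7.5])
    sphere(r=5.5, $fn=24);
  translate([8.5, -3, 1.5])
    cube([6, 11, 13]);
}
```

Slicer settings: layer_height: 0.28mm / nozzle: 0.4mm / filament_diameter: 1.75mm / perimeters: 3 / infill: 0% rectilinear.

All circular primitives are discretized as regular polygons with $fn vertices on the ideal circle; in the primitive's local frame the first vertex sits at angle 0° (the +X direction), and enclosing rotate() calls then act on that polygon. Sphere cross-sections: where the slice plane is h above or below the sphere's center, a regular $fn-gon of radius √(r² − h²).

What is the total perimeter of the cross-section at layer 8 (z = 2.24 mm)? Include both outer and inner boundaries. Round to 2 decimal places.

76.22 mm

At z = 2.24 mm: the r=7 sphere slices to a regular 24-gon of circumradius 5.132 (√(r²−h²) with h=4.76 from center) (perimeter = 2·24·5.132·sin(180°/24) = 32.16 mm); the sphere at (2.5, 7.5): section is a regular 24-gon, circumradius = √(r²−h²) = √(5.5²−5.26²) = 1.607 (perimeter = 2·24·1.607·sin(180°/24) = 10.07 mm); the cube at (8.5, -3) is present — its section is the full 6×11 rectangle (perimeter 34.00 mm); Taking the union: the 3 present regions are separate (no shared area or edge), so areas and boundary lengths simply add and each stays a separate island — boundary = 76.22 mm. Overall, the cross-section has 3 separate islands. Total boundary length (outer) = 76.22 mm.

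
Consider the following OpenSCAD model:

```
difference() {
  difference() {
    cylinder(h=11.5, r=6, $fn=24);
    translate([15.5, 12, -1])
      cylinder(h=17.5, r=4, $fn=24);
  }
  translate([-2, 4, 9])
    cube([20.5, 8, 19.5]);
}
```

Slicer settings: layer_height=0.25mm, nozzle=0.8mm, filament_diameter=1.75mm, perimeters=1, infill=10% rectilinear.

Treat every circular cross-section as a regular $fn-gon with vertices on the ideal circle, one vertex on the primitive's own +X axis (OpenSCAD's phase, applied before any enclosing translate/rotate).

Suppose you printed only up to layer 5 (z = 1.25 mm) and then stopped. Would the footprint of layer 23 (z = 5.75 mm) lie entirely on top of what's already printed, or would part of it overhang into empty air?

entirely on top

Compare the two slices. At z = 1.25: the cylinder: section is a regular 24-gon, circumradius r=6 (area = (24/2)·6.000²·sin(360°/24) = 111.81 mm²); the r=4 cylinder at (15.5, 12) contributes a regular 24-gon of circumradius 4 (area = (24/2)·4.000²·sin(360°/24) = 49.69 mm²); Subtracting the remaining from the first: starting from the r=6 cylinder (111.81 mm²), the r=4 cylinder at (15.5, 12) misses the remaining region (no effect) — area = 111.81 mm²; the cube at (-2, 4) is absent (z outside [9, 28.5]); Taking the first minus the rest: none of the subtracted shapes is present at this height, so the result so far is unchanged — area = 111.81 mm². At z = 5.75: the r=6 cylinder contributes a regular 24-gon of circumradius 6 (area = (24/2)·6.000²·sin(360°/24) = 111.81 mm²); the r=4 cylinder at (15.5, 12) contributes a regular 24-gon of circumradius 4 (area = (24/2)·4.000²·sin(360°/24) = 49.69 mm²); Taking the first minus the rest: starting from the r=6 cylinder (111.81 mm²), the r=4 cylinder at (15.5, 12) misses the remaining region (no effect) — area = 111.81 mm²; the cube at (-2, 4) is absent (z outside [9, 28.5]); After the difference (first − rest): none of the subtracted shapes is present at this height, so the result so far is unchanged — area = 111.81 mm². Checking containment: the cross-section at z = 5.75 is a subset of the cross-section at z = 1.25.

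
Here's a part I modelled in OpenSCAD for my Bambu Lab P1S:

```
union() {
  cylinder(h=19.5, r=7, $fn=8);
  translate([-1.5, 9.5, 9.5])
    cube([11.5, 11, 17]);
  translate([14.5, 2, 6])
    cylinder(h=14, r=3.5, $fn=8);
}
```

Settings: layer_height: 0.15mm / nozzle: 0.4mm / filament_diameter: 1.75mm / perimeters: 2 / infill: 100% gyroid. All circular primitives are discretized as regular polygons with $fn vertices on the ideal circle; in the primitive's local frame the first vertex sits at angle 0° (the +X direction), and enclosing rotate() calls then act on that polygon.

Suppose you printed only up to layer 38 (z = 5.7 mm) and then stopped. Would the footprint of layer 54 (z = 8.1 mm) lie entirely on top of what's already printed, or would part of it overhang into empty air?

Compare the two slices. At z = 5.7: the r=7 cylinder gives a regular 8-gon of circumradius 7 (constant along its height) (area = (8/2)·7.000²·sin(360°/8) = 138.59 mm²); the cube at (-1.5, 9.5) is absent (z outside [9.5, 26.5]); the cylinder at (14.5, 2) does not reach this height (z outside [6, 20]); Merging all regions: only the r=7 cylinder is present, so the union is just that shape — area = 138.59 mm². At z = 8.1: the cylinder: section is a regular 8-gon, circumradius r=7 (area = (8/2)·7.000²·sin(360°/8) = 138.59 mm²); the cube at (-1.5, 9.5) is not intersected at this z (z outside [9.5, 26.5]); the r=3.5 cylinder at (14.5, 2) contributes a regular 8-gon of circumradius 3.5 (area = (8/2)·3.500²·sin(360°/8) = 34.65 mm²); Taking the union: the 2 present regions are separate (no shared area or edge), so areas and boundary lengths simply add and each stays a separate island — area = 173.24 mm². Checking containment: at z = 8.1 the cross-section extends beyond the z = 5.7 cross-section by about 34.65 mm².

part overhangs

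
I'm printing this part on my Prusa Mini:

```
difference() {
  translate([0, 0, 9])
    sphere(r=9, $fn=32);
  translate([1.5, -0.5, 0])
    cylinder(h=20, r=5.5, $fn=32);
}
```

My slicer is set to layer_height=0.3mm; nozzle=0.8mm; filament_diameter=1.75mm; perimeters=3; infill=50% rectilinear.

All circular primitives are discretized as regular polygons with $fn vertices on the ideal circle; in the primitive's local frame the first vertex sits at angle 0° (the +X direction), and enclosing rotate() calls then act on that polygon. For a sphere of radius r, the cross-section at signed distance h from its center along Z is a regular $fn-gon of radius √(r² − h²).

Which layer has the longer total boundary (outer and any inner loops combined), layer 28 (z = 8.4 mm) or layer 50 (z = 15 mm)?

layer 28 (z = 8.4 mm)

Layer 28 (z = 8.4): the sphere: section is a regular 32-gon, circumradius = √(r²−h²) = √(9²−0.6²) = 8.980 (perimeter = 2·32·8.980·sin(180°/32) = 56.33 mm); the r=5.5 cylinder at (1.5, -0.5) contributes a regular 32-gon of circumradius 5.5 (perimeter = 2·32·5.500·sin(180°/32) = 34.50 mm); Taking the first minus the rest: starting from the r=9 sphere, the r=5.5 cylinder at (1.5, -0.5) lies wholly inside it (removes its full 94.42 mm² and its 34.50 mm outline becomes a hole wall) — boundary (outer + 1 inner loop) = 90.83 mm. So its perimeter = 90.83 mm. Layer 50 (z = 15): the r=9 sphere slices to a regular 32-gon of circumradius 6.708 (√(r²−h²) with h=6 from center) (perimeter = 2·32·6.708·sin(180°/32) = 42.08 mm); the r=5.5 cylinder at (1.5, -0.5) contributes a regular 32-gon of circumradius 5.5 (perimeter = 2·32·5.500·sin(180°/32) = 34.50 mm); After the difference (first − rest): starting from the r=9 sphere, the r=5.5 cylinder at (1.5, -0.5) partially overlaps it — only the 92.30 mm² overlap (of its 94.42 mm²) is removed, clipping the outline — boundary = 59.55 mm. So its perimeter = 59.55 mm. Layer 28 is larger (90.83 vs 59.55 mm).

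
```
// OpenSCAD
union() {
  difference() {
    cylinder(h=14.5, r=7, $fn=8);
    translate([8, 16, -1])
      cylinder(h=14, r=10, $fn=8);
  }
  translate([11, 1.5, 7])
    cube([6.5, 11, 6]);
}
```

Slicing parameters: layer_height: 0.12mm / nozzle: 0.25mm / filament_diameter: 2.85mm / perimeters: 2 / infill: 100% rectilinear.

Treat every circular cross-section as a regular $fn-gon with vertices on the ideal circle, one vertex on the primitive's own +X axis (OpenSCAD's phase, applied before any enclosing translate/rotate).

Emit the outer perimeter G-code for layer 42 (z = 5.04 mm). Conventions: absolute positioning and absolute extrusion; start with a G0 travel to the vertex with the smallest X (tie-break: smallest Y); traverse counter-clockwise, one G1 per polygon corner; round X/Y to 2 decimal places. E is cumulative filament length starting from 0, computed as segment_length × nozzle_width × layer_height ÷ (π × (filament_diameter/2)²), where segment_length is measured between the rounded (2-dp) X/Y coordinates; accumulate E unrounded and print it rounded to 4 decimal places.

G0 X-7.00 Y0.00 Z5.04
G1 X-4.95 Y-4.95 E0.0252
G1 X0.00 Y-7.00 E0.0504
G1 X4.95 Y-4.95 E0.0756
G1 X7.00 Y0.00 E0.1008
G1 X4.95 Y4.95 E0.1260
G1 X0.00 Y7.00 E0.1512
G1 X-4.95 Y4.95 E0.1764
G1 X-7.00 Y0.00 E0.2016

At z = 5.04 mm: the cylinder: section is a regular 8-gon, circumradius r=7; the cylinder at (8, 16): section is a regular 8-gon, circumradius r=10; Subtracting the remaining from the first: starting from the r=7 cylinder, the r=10 cylinder at (8, 16) misses the remaining region (no effect) — 1 connected region; the cube at (11, 1.5) is not intersected at this z (z outside [7, 13]); Combining (union): only the result so far is present, so the union is just that shape — 1 connected region. The outline is a single polygon with 8 vertices. Extrusion per mm of travel: 0.25 × 0.12 / (π × 1.425²) = 0.004703. Accumulating E over each segment gives final E = 0.2016.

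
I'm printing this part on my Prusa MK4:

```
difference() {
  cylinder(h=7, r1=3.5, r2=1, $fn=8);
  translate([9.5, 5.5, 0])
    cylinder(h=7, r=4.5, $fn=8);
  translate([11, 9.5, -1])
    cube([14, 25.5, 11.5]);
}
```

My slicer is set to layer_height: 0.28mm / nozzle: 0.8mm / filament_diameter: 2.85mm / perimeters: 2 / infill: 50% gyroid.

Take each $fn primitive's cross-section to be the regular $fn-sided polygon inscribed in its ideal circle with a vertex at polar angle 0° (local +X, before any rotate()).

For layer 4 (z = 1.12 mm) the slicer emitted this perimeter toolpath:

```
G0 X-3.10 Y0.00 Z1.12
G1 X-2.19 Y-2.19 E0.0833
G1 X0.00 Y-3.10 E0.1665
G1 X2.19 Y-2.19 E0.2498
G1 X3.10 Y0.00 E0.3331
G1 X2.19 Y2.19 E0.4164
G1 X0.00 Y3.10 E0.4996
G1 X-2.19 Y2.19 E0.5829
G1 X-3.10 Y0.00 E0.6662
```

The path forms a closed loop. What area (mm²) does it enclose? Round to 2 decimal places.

Apply the shoelace formula to the sequence of (X, Y) vertices; enclosed area = 27.16 mm².

27.16 mm²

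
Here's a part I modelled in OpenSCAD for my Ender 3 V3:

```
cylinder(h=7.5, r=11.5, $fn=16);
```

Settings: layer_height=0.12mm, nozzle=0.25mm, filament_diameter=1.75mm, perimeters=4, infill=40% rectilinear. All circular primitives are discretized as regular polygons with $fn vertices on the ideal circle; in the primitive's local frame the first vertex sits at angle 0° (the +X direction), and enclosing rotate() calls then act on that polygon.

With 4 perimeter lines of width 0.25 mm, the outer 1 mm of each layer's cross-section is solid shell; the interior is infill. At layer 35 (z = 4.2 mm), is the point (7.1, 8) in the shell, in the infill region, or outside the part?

shell

At z = 4.2 mm: the cylinder: section is a regular 16-gon, circumradius r=11.5. Overall, the cross-section is a single solid region. The nearest boundary edge runs (8.13, 8.13)→(4.40, 10.62); distance from the point to it = 0.68 mm. The point is inside the cross-section, 0.68 mm from the nearest boundary — within the 1 mm shell band (4 × 0.25).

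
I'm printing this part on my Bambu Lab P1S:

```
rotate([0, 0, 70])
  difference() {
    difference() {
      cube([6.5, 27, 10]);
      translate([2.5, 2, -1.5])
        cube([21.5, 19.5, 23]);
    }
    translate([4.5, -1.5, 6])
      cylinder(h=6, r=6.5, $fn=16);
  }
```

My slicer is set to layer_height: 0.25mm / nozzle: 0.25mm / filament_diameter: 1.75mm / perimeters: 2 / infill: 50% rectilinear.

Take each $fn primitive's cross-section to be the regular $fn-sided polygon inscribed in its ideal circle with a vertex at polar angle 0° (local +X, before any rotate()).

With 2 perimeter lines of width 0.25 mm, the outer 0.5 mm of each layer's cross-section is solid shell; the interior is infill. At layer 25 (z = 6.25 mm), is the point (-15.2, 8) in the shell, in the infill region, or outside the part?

shell

At z = 6.25 mm: the cube (footprint 6.5×27) is included at this height; the cube at (2.5, 2) is present — its section is the full 21.5×19.5 rectangle; After the difference (first − rest): starting from the 6.5×27 cube, the 21.5×19.5 cube at (2.5, 2) partially overlaps it — only the 78.00 mm² overlap (of its 419.25 mm²) is removed, clipping the outline — 1 connected region; the cylinder at (4.5, -1.5): section is a regular 16-gon, circumradius r=6.5; Taking the first minus the rest: starting from the result so far, the r=6.5 cylinder at (4.5, -1.5) partially overlaps it — only the 17.93 mm² overlap (of its 129.35 mm²) is removed, clipping the outline — 1 connected region; (rotated 70° about Z; rotation is an isometry so areas/perimeters/island counts are preserved). Overall, the cross-section is a single solid region. Undo the 70° rotation: the query point maps to (2.319, 17.019) in the un-rotated model frame. The nearest boundary edge runs (2.50, 21.50)→(2.50, 4.60); distance from the point to it = 0.18 mm. The point is inside the cross-section, 0.18 mm from the nearest boundary — within the 0.5 mm shell band (2 × 0.25).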